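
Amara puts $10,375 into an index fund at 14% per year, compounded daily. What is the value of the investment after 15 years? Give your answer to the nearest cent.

$84,689.91

Growth factor = (1 + 0.14/365)^5475 ≈ 8.1628825741.
A ≈ 10,375 × 8.1628825741 ≈ 84,689.9067.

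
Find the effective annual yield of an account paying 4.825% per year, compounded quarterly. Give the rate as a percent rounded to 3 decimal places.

One year is 4 periods at 0.0120625 each: (1 + 0.0120625)^4 ≈ 1.04913.
EAR = 1.04913 − 1 ≈ 4.91301%.

4.913%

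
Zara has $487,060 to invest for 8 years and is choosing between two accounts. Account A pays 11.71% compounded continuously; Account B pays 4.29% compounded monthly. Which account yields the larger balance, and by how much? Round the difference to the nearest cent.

A: e^(0.1171·8) = e^0.9368 ≈ 2.551802570926, so 487,060 × 2.551802570926 ≈ 1,242,880.9602.
B: (1 + 0.003575)^96 ≈ 1.40858828735, so 487,060 × 1.40858828735 ≈ 686,067.0112.
Difference ≈ 556,813.9490 in favor of A.

Account A, by $556,813.95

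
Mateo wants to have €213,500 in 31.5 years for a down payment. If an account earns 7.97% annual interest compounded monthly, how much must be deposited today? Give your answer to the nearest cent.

€17,485.77

Growth factor = (1 + 0.0797/12)^378 ≈ 12.2099307176.
P = 213,500/12.2099307176 ≈ 17,485.7667.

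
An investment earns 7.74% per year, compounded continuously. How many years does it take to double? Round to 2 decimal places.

e^(0.0774t) = 2, so 0.0774t = ln 2 ≈ 0.69315.
t ≈ 0.69315/0.0774 ≈ 8.9554.

8.96 years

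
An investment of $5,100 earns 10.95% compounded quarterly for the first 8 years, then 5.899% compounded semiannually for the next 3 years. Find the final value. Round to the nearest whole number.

Phase 1: 5,100·(1 + 0.027375)^32 ≈ 12,103.1375.
Phase 2: 12,103.1375·(1 + 0.029495)^6 ≈ 14,409.3177.

$14,409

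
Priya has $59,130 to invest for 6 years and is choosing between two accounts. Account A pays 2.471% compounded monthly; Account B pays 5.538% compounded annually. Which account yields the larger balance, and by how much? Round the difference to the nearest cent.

Account A growth factor: (1 + 0.02471/12)^72 ≈ 1.159637624; balance ≈ 68,569.3727.
Account B growth factor: (1 + 0.05538)^6 ≈ 1.3818253602; balance ≈ 81,707.3335.
Account B is larger by 13,137.9608.

Account B, by $13,137.96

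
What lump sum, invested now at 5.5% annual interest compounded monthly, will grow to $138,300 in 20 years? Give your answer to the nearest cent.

$46,151.91

Periodic rate = 5.5%/12 = 0.00458333; 240 periods.
P = 138,300/(1 + 0.055/12)^240 ≈ 138,300/2.99662556172 ≈ 46,151.9123.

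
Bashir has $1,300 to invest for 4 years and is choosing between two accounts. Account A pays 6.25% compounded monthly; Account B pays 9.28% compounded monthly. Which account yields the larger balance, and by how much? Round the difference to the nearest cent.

Account B, by $213.48

A: (1 + 0.0625/12)^48 ≈ 1.283192624, so 1,300 × 1.283192624 ≈ 1,668.1504.
B: (1 + 0.0928/12)^48 ≈ 1.447404642, so 1,300 × 1.447404642 ≈ 1,881.6260.
Difference ≈ 213.4756 in favor of B.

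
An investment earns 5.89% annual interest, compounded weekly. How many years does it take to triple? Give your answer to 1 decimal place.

18.7 years

(1 + 0.00113269)^(52t) = 3.
52t = ln 3 / ln(1 + 0.00113269) ≈ 1.0986/0.00113205 ≈ 970.4616.
t ≈ 18.6627.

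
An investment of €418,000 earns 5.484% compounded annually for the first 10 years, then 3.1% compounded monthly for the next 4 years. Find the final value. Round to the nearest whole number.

After 10 years at 5.484%: 418,000 × 1.70555567476 ≈ 712,922.2720.
Then 4 years at 3.1%: 712,922.2720 × 1.13183488591 ≈ 806,910.2985.

€806,910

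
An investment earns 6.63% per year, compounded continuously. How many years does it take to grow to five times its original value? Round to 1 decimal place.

24.3 years

e^(0.0663t) = 5, so 0.0663t = ln 5 ≈ 1.6094.
t ≈ 1.6094/0.0663 ≈ 24.2751.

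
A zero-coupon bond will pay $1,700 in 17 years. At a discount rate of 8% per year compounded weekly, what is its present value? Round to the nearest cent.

$436.78

Periodic rate = 8%/52 = 0.00153846; 884 periods.
P = 1,700/(1 + 0.08/52)^884 ≈ 1,700/3.892123587 ≈ 436.7796.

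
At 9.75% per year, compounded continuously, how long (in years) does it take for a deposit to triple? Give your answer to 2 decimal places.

11.27 years

e^(0.0975t) = 3, so 0.0975t = ln 3 ≈ 1.0986.
t ≈ 1.0986/0.0975 ≈ 11.2678.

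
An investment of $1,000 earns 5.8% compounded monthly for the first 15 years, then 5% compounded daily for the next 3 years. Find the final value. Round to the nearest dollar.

$2,767

After 15 years at 5.8%: 1,000 × 2.381913724 ≈ 2,381.9137.
Then 3 years at 5%: 2,381.9137 × 1.161822307 ≈ 2,767.3605.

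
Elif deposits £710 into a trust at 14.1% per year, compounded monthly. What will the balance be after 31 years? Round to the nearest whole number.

£54,764

Periodic rate = 14.1%/12 = 0.01175; periods = 12·31 = 372.
A = 710·(1 + 0.01175)^372 ≈ 710·77.132118476 ≈ 54,763.8041.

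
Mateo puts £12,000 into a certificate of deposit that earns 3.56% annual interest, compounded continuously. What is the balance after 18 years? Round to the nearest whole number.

A = P·e^(rt) = 12,000·e^(0.0356·18) = 12,000·e^0.6408.
e^0.6408 ≈ 1.897998671, so A ≈ 22,775.9841.

£22,776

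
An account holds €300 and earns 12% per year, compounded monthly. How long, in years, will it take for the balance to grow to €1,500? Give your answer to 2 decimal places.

(1 + 0.01)^(12t) = 1,500/300 = 5.
12t·ln(1 + 0.01) = ln(5); 12t = 1.6094/0.00995033 ≈ 161.7472.
t ≈ 13.4789 years.

13.48 years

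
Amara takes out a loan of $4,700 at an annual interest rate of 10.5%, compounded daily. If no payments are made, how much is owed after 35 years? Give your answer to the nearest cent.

$185,310.73

Growth factor = (1 + 0.105/365)^12775 ≈ 39.4278139657.
A ≈ 4,700 × 39.4278139657 ≈ 185,310.7256.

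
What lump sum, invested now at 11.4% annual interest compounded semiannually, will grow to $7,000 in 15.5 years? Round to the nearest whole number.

$1,255

Periodic rate = 11.4%/2 = 0.057; 31 periods.
P = 7,000/(1 + 0.057)^31 ≈ 7,000/5.576023643 ≈ 1,255.3749.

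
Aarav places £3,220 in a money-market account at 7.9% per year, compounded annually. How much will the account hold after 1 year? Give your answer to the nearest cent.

Annual rate = 7.9% = 0.079; years = 1.
A = 3,220·(1 + 0.079)^1 ≈ 3,220·1.079 ≈ 3,474.3800.

£3,474.38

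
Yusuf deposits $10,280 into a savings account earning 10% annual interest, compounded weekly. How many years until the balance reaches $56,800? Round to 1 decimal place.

17.1 years

(1 + 0.00192308)^(52t) = 56,800/10,280 = 5.5253.
52t·ln(1 + 0.00192308) = ln(5.5253); 52t = 1.7093/0.00192123 ≈ 889.7091.
t ≈ 17.1098 years.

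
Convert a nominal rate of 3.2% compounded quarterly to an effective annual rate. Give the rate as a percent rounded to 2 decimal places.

EAR = (1 + 3.2%/4)^4 − 1 = (1 + 0.008)^4 − 1.
(1 + 0.008)^4 ≈ 1.032386, so EAR ≈ 3.23861%.

3.24%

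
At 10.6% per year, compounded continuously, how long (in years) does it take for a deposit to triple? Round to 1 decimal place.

10.4 years

e^(0.106t) = 3, so 0.106t = ln 3 ≈ 1.0986.
t ≈ 1.0986/0.106 ≈ 10.3643.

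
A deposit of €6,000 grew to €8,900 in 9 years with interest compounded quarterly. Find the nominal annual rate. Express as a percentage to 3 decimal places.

4.405%

(1 + r/4)^36 = 8,900/6,000 = 1.48333.
1 + r/4 = 1.48333^(1/36) ≈ 1.011013, so r/4 ≈ 0.0110127.
r ≈ 4·0.0110127 = 4.40510%.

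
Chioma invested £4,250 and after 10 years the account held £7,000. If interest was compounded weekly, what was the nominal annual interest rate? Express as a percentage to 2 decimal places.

The 520-period growth factor is 7,000/4,250 = 1.64706.
r/52 = 1.64706^(1/520) − 1 ≈ 0.000960059, so r ≈ 52·0.000960059 = 4.99231%.

4.99%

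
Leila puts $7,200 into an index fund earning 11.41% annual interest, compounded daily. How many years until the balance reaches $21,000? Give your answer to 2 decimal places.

We need (1 + 0.000312603)^(365t) = 2.9167, so 365t = ln 2.9167 / ln 1.000313 ≈ 3424.8219.
t ≈ 3424.8219/365 = 9.3831 years.

9.38 years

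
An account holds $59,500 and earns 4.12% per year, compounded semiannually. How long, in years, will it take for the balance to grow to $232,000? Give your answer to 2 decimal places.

We need (1 + 0.0206)^(2t) = 3.8992, so 2t = ln 3.8992 / ln 1.0206 ≈ 66.7344.
t ≈ 66.7344/2 = 33.3672 years.

33.37 years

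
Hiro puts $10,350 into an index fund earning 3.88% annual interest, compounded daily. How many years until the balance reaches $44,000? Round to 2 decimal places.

37.30 years

(1 + 0.000106301)^(365t) = 44,000/10,350 = 4.2512.
365t·ln(1 + 0.000106301) = ln(4.2512); 365t = 1.4472/0.000106296 ≈ 13614.8766.
t ≈ 37.3010 years.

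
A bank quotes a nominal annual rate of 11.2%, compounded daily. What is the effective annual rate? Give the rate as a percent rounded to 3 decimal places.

EAR = (1 + 11.2%/365)^365 − 1 = (1 + 0.000306849)^365 − 1.
(1 + 0.000306849)^365 ≈ 1.118494, so EAR ≈ 11.84936%.

11.849%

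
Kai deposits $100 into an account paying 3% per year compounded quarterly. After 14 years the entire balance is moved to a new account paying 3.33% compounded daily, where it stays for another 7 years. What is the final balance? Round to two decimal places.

Phase 1: 100·(1 + 0.0075)^56 ≈ 151.9578.
Phase 2: 151.9578·(1 + 0.0333/365)^2555 ≈ 191.8459.

$191.85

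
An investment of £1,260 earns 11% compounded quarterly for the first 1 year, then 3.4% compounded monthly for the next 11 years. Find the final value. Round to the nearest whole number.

Phase 1: 1,260·(1 + 0.0275)^4 ≈ 1,404.4228.
Phase 2: 1,404.4228·(1 + 0.034/12)^132 ≈ 2,040.3014.

£2,040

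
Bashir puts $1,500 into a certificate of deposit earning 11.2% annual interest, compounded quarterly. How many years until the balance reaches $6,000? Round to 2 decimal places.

12.55 years

(1 + 0.028)^(4t) = 6,000/1,500 = 4.
4t·ln(1 + 0.028) = ln(4); 4t = 1.3863/0.0276152 ≈ 50.2005.
t ≈ 12.5501 years.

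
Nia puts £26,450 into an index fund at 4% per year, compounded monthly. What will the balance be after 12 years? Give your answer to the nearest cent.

Periodic rate = 4%/12 = 0.00333333; periods = 12·12 = 144.
A = 26,450·(1 + 0.04/12)^144 ≈ 26,450·1.6147849232 ≈ 42,711.0612.

£42,711.06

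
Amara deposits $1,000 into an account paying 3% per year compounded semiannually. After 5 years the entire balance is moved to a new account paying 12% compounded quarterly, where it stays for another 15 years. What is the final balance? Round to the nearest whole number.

$6,837

Phase 1: 1,000·(1 + 0.015)^10 ≈ 1,160.5408.
Phase 2: 1,160.5408·(1 + 0.03)^60 ≈ 6,837.4459.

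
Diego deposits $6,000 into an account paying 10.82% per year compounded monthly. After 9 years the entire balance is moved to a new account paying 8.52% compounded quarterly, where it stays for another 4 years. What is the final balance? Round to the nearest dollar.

After 9 years at 10.82%: 6,000 × 2.6364570726 ≈ 15,818.7424.
Then 4 years at 8.52%: 15,818.7424 × 1.401048955 ≈ 22,162.8326.

$22,163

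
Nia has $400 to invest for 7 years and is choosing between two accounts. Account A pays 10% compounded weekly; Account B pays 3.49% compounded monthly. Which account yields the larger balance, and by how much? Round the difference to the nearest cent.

Account A, by $294.45

A: (1 + 0.1/52)^364 ≈ 2.01239949, so 400 × 2.01239949 ≈ 804.9598.
B: (1 + 0.0349/12)^84 ≈ 1.27627469, so 400 × 1.27627469 ≈ 510.5099.
Difference ≈ 294.4499 in favor of A.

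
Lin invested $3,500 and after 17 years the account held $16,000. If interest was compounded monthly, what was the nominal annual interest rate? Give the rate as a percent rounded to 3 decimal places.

The 204-period growth factor is 16,000/3,500 = 4.57143.
r/12 = 4.57143^(1/204) − 1 ≈ 0.00747795, so r ≈ 12·0.00747795 = 8.97354%.

8.974%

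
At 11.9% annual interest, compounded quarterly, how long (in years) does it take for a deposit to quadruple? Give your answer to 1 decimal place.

(1 + 0.02975)^(4t) = 4.
4t = ln 4 / ln(1 + 0.02975) ≈ 1.3863/0.0293161 ≈ 47.2879.
t ≈ 11.8220.

11.8 years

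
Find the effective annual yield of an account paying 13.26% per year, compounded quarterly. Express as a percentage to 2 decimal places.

13.93%

EAR = (1 + 13.26%/4)^4 − 1 = (1 + 0.03315)^4 − 1.
(1 + 0.03315)^4 ≈ 1.13934, so EAR ≈ 13.93405%.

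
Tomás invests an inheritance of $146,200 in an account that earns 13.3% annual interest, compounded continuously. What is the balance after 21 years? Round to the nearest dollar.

A = P·e^(rt) = 146,200·e^(0.133·21) = 146,200·e^2.793.
e^2.793 ≈ 16.3299361991, so A ≈ 2,387,436.6723.

$2,387,437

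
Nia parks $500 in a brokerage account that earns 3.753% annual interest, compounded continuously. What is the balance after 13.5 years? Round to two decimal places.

A = P·e^(rt) = 500·e^(0.03753·13.5) = 500·e^0.506655.
e^0.506655 ≈ 1.6597301, so A ≈ 829.8651.

$829.87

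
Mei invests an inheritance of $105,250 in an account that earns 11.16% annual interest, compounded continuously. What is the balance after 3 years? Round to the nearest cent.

$147,103.80

A = P·e^(rt) = 105,250·e^(0.1116·3) = 105,250·e^0.3348.
e^0.3348 ≈ 1.3976608251, so A ≈ 147,103.8018.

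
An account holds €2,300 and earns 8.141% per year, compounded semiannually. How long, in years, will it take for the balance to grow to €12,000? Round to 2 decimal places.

We need (1 + 0.040705)^(2t) = 5.2174, so 2t = ln 5.2174 / ln 1.040705 ≈ 41.4051.
t ≈ 41.4051/2 = 20.7026 years.

20.70 years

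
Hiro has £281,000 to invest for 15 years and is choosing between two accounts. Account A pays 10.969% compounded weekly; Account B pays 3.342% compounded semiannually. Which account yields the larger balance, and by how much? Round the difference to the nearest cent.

A: (1 + 0.10969/52)^780 ≈ 5.173849869105, so 281,000 × 5.173849869105 ≈ 1,453,851.8132.
B: (1 + 0.01671)^30 ≈ 1.64404179623, so 281,000 × 1.64404179623 ≈ 461,975.7447.
Difference ≈ 991,876.0685 in favor of A.

Account A, by £991,876.07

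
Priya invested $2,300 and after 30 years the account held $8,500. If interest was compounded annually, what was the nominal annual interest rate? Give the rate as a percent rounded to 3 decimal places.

(1 + r)^30 = 8,500/2,300 = 3.69565.
1 + r = 3.69565^(1/30) ≈ 1.044535, so r ≈ 0.0445351.
r ≈ 4.45351%.

4.454%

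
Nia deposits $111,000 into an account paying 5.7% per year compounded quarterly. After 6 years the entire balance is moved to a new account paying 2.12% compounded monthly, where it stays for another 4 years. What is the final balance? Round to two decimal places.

After 6 years at 5.7%: 111,000 × 1.40436627963 ≈ 155,884.6570.
Then 4 years at 2.12%: 155,884.6570 × 1.08841790815 ≈ 169,667.6523.

$169,667.65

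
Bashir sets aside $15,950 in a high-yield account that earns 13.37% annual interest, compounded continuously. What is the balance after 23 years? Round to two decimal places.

A = P·e^(rt) = 15,950·e^(0.1337·23) = 15,950·e^3.0751.
e^3.0751 ≈ 21.652047008, so A ≈ 345,350.1498.

$345,350.15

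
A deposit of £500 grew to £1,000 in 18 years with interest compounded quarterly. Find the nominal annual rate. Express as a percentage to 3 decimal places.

The 72-period growth factor is 1,000/500 = 2.
r/4 = 2^(1/72) − 1 ≈ 0.00967353, so r ≈ 4·0.00967353 = 3.86941%.

3.869%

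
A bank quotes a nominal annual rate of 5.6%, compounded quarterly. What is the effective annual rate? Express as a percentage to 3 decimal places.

5.719%

EAR = (1 + 5.6%/4)^4 − 1 = (1 + 0.014)^4 − 1.
(1 + 0.014)^4 ≈ 1.057187, so EAR ≈ 5.71870%.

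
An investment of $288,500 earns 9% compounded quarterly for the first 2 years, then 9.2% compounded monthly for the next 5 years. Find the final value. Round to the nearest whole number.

After 2 years at 9%: 288,500 × 1.19483114181 ≈ 344,708.7844.
Then 5 years at 9.2%: 344,708.7844 × 1.58129736588 ≈ 545,087.0928.

$545,087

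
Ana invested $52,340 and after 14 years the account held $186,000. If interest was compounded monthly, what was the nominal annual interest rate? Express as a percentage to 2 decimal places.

The 168-period growth factor is 186,000/52,340 = 3.55369.
r/12 = 3.55369^(1/168) − 1 ≈ 0.00757609, so r ≈ 12·0.00757609 = 9.09131%.

9.09%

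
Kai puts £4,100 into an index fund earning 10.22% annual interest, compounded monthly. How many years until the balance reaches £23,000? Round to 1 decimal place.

We need (1 + 0.00851667)^(12t) = 5.6098, so 12t = ln 5.6098 / ln 1.008517 ≈ 203.3472.
t ≈ 203.3472/12 = 16.9456 years.

16.9 years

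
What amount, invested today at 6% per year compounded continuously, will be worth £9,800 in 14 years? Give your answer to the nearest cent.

£4,230.76

P = A·e^(−rt) = 9,800·e^(−0.84).
e^(−0.84) ≈ 0.4317105234, so P ≈ 4,230.7631.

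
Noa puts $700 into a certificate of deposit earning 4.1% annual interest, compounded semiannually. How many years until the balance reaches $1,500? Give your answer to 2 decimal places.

18.78 years

We need (1 + 0.0205)^(2t) = 2.1429, so 2t = ln 2.1429 / ln 1.0205 ≈ 37.5573.
t ≈ 37.5573/2 = 18.7787 years.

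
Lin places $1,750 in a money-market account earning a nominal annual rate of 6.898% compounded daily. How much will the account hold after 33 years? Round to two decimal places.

$17,043.02

Growth factor = (1 + 0.06898/365)^12045 ≈ 9.7388683839.
A ≈ 1,750 × 9.7388683839 ≈ 17,043.0197.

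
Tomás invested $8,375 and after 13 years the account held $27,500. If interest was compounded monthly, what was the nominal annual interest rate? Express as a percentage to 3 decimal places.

(1 + r/12)^156 = 27,500/8,375 = 3.28358.
1 + r/12 = 3.28358^(1/156) ≈ 1.00765, so r/12 ≈ 0.00765049.
r ≈ 12·0.00765049 = 9.18059%.

9.181%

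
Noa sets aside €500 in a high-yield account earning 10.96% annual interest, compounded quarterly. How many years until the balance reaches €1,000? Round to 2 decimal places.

6.41 years

(1 + 0.0274)^(4t) = 1,000/500 = 2.
4t·ln(1 + 0.0274) = ln(2); 4t = 0.69315/0.0270313 ≈ 25.6424.
t ≈ 6.4106 years.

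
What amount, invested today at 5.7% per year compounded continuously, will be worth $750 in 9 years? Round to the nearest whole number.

$449

P = A·e^(−rt) = 750·e^(−0.513).
e^(−0.513) ≈ 0.598696792, so P ≈ 449.0226.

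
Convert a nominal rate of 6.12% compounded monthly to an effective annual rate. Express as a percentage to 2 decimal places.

EAR = (1 + 6.12%/12)^12 − 1 = (1 + 0.0051)^12 − 1.
(1 + 0.0051)^12 ≈ 1.062946, so EAR ≈ 6.29462%.

6.29%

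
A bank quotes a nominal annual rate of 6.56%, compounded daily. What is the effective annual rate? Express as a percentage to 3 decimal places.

6.779%

EAR = (1 + 6.56%/365)^365 − 1 = (1 + 0.000179726)^365 − 1.
(1 + 0.000179726)^365 ≈ 1.067793, so EAR ≈ 6.77932%.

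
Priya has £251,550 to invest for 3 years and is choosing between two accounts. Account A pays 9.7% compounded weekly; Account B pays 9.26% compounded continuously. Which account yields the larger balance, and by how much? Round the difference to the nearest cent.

Account A, by £4,321.60

Account A growth factor: (1 + 0.097/52)^156 ≈ 1.33740199668; balance ≈ 336,423.4723.
Account B growth factor: e^(0.0926·3) = e^0.2778 ≈ 1.32022212638; balance ≈ 332,101.8759.
Account A is larger by 4,321.5964.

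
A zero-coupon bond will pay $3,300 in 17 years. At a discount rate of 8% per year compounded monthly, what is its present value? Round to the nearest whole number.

$851

Growth factor = (1 + 0.08/12)^204 ≈ 3.878648292.
P = 3,300/3.878648292 ≈ 850.8119.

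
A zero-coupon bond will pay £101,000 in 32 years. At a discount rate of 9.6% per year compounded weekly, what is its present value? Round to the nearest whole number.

£4,692

Growth factor = (1 + 0.096/52)^1664 ≈ 21.5239828093.
P = 101,000/21.5239828093 ≈ 4,692.4401.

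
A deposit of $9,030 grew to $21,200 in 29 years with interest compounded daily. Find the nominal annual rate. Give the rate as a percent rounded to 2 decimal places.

(1 + r/365)^10585 = 21,200/9,030 = 2.34773.
1 + r/365 = 2.34773^(1/10585) ≈ 1.000081, so r/365 ≈ 0.0000806314.
r ≈ 365·0.0000806314 = 2.94305%.

2.94%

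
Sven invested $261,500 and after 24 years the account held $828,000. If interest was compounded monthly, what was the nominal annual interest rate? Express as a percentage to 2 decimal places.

The 288-period growth factor is 828,000/261,500 = 3.16635.
r/12 = 3.16635^(1/288) − 1 ≈ 0.00401003, so r ≈ 12·0.00401003 = 4.81203%.

4.81%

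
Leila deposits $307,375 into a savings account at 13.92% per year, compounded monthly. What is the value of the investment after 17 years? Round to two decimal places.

Growth factor = (1 + 0.0116)^204 ≈ 10.51476127893.
A ≈ 307,375 × 10.51476127893 ≈ 3,231,974.7481.

$3,231,974.75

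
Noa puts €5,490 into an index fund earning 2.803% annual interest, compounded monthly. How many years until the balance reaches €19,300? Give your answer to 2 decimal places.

44.90 years

(1 + 0.00233583)^(12t) = 19,300/5,490 = 3.5155.
12t·ln(1 + 0.00233583) = ln(3.5155); 12t = 1.2572/0.00233311 ≈ 538.8418.
t ≈ 44.9035 years.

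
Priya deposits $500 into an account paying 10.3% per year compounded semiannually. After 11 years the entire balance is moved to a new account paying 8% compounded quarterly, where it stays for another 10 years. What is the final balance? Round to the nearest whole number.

After 11 years at 10.3%: 500 × 3.01858976 ≈ 1,509.2949.
Then 10 years at 8%: 1,509.2949 × 2.208039664 ≈ 3,332.5830.

$3,333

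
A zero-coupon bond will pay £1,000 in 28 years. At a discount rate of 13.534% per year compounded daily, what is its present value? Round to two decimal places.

Growth factor = (1 + 0.13534/365)^10220 ≈ 44.2041027.
P = 1,000/44.2041027 ≈ 22.6223.

£22.62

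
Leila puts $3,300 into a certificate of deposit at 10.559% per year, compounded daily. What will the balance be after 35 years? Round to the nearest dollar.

Growth factor = (1 + 0.10559/365)^12775 ≈ 40.2502232357.
A ≈ 3,300 × 40.2502232357 ≈ 132,825.7367.

$132,826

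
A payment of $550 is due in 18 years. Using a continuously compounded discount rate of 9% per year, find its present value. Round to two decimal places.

P = A·e^(−rt) = 550·e^(−1.62).
e^(−1.62) ≈ 0.197898699, so P ≈ 108.8443.

$108.84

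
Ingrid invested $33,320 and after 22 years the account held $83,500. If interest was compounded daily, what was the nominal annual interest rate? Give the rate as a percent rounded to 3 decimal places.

The 8030-period growth factor is 83,500/33,320 = 2.506.
r/365 = 2.506^(1/8030) − 1 ≈ 0.000114414, so r ≈ 365·0.000114414 = 4.17610%.

4.176%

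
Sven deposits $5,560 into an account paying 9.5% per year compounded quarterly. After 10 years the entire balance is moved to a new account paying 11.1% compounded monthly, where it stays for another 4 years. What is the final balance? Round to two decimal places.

After 10 years at 9.5%: 5,560 × 2.5571522767 ≈ 14,217.7667.
Then 4 years at 11.1%: 14,217.7667 × 1.5557520716 ≈ 22,119.3199.

$22,119.32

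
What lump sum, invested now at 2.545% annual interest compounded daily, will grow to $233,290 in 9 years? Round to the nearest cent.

$185,534.40

Periodic rate = 2.545%/365 = 0.000069726; 3285 periods.
P = 233,290/(1 + 0.02545/365)^3285 ≈ 233,290/1.25739486734 ≈ 185,534.3982.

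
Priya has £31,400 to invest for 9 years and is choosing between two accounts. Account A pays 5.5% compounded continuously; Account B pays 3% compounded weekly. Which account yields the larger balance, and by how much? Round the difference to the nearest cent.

Account A growth factor: e^(0.055·9) = e^0.495 ≈ 1.6404982391; balance ≈ 51,511.6447.
Account B growth factor: (1 + 0.03/52)^468 ≈ 1.3098624678; balance ≈ 41,129.6815.
Account A is larger by 10,381.9632.

Account A, by £10,381.96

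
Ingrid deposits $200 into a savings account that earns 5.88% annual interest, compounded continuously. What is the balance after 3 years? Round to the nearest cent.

A = P·e^(rt) = 200·e^(0.0588·3) = 200·e^0.1764.
e^0.1764 ≈ 1.19291513, so A ≈ 238.5830.

$238.58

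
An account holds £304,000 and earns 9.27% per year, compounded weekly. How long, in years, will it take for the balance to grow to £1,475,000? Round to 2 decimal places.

We need (1 + 0.00178269)^(52t) = 4.852, so 52t = ln 4.852 / ln 1.001783 ≈ 886.7447.
t ≈ 886.7447/52 = 17.0528 years.

17.05 years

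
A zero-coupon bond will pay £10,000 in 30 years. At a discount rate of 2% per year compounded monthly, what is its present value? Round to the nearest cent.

Growth factor = (1 + 0.02/12)^360 ≈ 1.821208979.
P = 10,000/1.821208979 ≈ 5,490.8581.

£5,490.86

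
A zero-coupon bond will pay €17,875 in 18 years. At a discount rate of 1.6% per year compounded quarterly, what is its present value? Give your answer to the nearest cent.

€13,409.69

Growth factor = (1 + 0.004)^72 ≈ 1.3329913225.
P = 17,875/1.3329913225 ≈ 13,409.6897.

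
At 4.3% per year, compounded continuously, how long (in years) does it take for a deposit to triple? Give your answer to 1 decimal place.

25.5 years

e^(0.043t) = 3, so 0.043t = ln 3 ≈ 1.0986.
t ≈ 1.0986/0.043 ≈ 25.5491.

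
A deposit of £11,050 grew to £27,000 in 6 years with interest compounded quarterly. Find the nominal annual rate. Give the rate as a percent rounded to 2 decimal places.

The 24-period growth factor is 27,000/11,050 = 2.44344.
r/4 = 2.44344^(1/24) − 1 ≈ 0.0379268, so r ≈ 4·0.0379268 = 15.17072%.

15.17%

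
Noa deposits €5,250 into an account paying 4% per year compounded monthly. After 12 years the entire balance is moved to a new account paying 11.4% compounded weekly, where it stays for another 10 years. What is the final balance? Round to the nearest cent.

After 12 years at 4%: 5,250 × 1.6147849232 ≈ 8,477.6208.
Then 10 years at 11.4%: 8,477.6208 × 3.1228692417 ≈ 26,474.5014.

€26,474.50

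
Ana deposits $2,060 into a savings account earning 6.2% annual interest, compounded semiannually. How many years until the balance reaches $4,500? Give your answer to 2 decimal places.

12.80 years

We need (1 + 0.031)^(2t) = 2.1845, so 2t = ln 2.1845 / ln 1.031 ≈ 25.5942.
t ≈ 25.5942/2 = 12.7971 years.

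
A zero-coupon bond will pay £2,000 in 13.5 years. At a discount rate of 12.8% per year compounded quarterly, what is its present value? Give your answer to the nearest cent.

£365.03

Periodic rate = 12.8%/4 = 0.032; 54 periods.
P = 2,000/(1 + 0.032)^54 ≈ 2,000/5.479029689 ≈ 365.0281.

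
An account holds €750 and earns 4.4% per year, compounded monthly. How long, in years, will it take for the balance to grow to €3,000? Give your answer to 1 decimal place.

We need (1 + 0.00366667)^(12t) = 4, so 12t = ln 4 / ln 1.003667 ≈ 378.7730.
t ≈ 378.7730/12 = 31.5644 years.

31.6 years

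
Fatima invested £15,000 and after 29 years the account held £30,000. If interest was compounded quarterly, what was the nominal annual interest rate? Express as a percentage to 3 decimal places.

(1 + r/4)^116 = 30,000/15,000 = 2.
1 + r/4 = 2^(1/116) ≈ 1.005993, so r/4 ≈ 0.0059933.
r ≈ 4·0.0059933 = 2.39732%.

2.397%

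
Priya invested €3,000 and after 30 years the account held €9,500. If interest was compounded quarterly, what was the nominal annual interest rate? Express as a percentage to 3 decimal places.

The 120-period growth factor is 9,500/3,000 = 3.16667.
r/4 = 3.16667^(1/120) − 1 ≈ 0.00965195, so r ≈ 4·0.00965195 = 3.86078%.

3.861%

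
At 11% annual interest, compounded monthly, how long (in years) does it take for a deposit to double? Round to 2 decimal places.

6.33 years

(1 + 0.00916667)^(12t) = 2.
12t = ln 2 / ln(1 + 0.00916667) ≈ 0.69315/0.00912491 ≈ 75.9621.
t ≈ 6.3302.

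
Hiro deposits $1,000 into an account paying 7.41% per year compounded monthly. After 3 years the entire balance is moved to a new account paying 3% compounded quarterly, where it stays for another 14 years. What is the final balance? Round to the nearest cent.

After 3 years at 7.41%: 1,000 × 1.248092594 ≈ 1,248.0926.
Then 14 years at 3%: 1,248.0926 × 1.519578253 ≈ 1,896.5744.

$1,896.57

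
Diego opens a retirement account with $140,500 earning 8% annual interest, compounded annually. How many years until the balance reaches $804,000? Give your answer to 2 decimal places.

22.67 years

(1 + 0.08)^t = 804,000/140,500 = 5.7224.
t·ln(1 + 0.08) = ln(5.7224); t = 1.7444/0.076961 ≈ 22.6659.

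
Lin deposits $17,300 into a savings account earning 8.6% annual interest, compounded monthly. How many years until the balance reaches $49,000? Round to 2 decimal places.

(1 + 0.00716667)^(12t) = 49,000/17,300 = 2.8324.
12t·ln(1 + 0.00716667) = ln(2.8324); 12t = 1.0411/0.00714111 ≈ 145.7916.
t ≈ 12.1493 years.

12.15 years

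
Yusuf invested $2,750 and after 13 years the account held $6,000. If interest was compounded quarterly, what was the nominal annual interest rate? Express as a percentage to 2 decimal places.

6.05%

The 52-period growth factor is 6,000/2,750 = 2.18182.
r/4 = 2.18182^(1/52) − 1 ≈ 0.0151162, so r ≈ 4·0.0151162 = 6.04646%.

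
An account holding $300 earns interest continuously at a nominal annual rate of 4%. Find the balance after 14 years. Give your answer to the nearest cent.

A = P·e^(rt) = 300·e^(0.04·14) = 300·e^0.56.
e^0.56 ≈ 1.7506725, so A ≈ 525.2018.

$525.20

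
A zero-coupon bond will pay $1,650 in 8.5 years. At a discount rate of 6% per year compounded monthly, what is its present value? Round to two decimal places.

Growth factor = (1 + 0.005)^102 ≈ 1.663176344.
P = 1,650/1.663176344 ≈ 992.0776.

$992.08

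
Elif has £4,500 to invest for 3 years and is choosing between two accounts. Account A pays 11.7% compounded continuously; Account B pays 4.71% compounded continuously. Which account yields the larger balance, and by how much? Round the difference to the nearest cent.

Account A, by £1,209.23

Account A growth factor: e^(0.117·3) = e^0.351 ≈ 1.420487326; balance ≈ 6,392.1930.
Account B growth factor: e^(0.0471·3) = e^0.1413 ≈ 1.151770127; balance ≈ 5,182.9656.
Account A is larger by 1,209.2274.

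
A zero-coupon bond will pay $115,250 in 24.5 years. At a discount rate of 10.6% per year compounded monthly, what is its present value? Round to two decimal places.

Periodic rate = 10.6%/12 = 0.00883333; 294 periods.
P = 115,250/(1 + 0.106/12)^294 ≈ 115,250/13.2712098813 ≈ 8,684.2120.

$8,684.21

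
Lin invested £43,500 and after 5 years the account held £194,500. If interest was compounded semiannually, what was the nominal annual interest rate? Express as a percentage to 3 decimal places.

32.313%

The 10-period growth factor is 194,500/43,500 = 4.47126.
r/2 = 4.47126^(1/10) − 1 ≈ 0.161564, so r ≈ 2·0.161564 = 32.31274%.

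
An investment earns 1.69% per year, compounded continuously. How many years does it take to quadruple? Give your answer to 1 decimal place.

e^(0.0169t) = 4, so 0.0169t = ln 4 ≈ 1.3863.
t ≈ 1.3863/0.0169 ≈ 82.0293.

82.0 years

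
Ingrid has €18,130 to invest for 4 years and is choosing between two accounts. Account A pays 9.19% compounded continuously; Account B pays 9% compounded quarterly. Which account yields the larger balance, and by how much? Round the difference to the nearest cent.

Account A growth factor: e^(0.0919·4) = e^0.3676 ≈ 1.4442642177; balance ≈ 26,184.5103.
Account B growth factor: (1 + 0.0225)^16 ≈ 1.4276214575; balance ≈ 25,882.7770.
Account A is larger by 301.7332.

Account A, by €301.73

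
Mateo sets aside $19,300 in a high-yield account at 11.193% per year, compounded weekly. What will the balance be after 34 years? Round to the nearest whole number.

$864,054

Growth factor = (1 + 0.0021525)^1768 ≈ 44.7696327631.
A ≈ 19,300 × 44.7696327631 ≈ 864,053.9123.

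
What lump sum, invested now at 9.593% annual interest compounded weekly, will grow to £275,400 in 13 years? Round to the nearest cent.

£79,224.33

Periodic rate = 9.593%/52 = 0.00184481; 676 periods.
P = 275,400/(1 + 0.09593/52)^676 ≈ 275,400/3.47620468951 ≈ 79,224.3336.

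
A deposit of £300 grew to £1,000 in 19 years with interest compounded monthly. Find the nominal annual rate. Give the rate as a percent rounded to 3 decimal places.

6.353%

(1 + r/12)^228 = 1,000/300 = 3.33333.
1 + r/12 = 3.33333^(1/228) ≈ 1.005295, so r/12 ≈ 0.00529455.
r ≈ 12·0.00529455 = 6.35346%.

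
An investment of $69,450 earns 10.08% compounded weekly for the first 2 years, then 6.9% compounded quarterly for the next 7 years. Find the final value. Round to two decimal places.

After 2 years at 10.08%: 69,450 × 1.22311985806 ≈ 84,945.6741.
Then 7 years at 6.9%: 84,945.6741 × 1.61426770627 ≈ 137,125.0586.

$137,125.06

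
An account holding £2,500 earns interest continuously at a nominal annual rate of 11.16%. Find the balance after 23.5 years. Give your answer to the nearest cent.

A = P·e^(rt) = 2,500·e^(0.1116·23.5) = 2,500·e^2.6226.
e^2.6226 ≈ 13.771482933, so A ≈ 34,428.7073.

£34,428.71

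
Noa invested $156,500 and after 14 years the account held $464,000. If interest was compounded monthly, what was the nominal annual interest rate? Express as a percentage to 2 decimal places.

7.79%

The 168-period growth factor is 464,000/156,500 = 2.96486.
r/12 = 2.96486^(1/168) − 1 ≈ 0.00649019, so r ≈ 12·0.00649019 = 7.78823%.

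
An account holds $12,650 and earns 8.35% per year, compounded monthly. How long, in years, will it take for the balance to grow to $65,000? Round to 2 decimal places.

19.67 years

We need (1 + 0.00695833)^(12t) = 5.1383, so 12t = ln 5.1383 / ln 1.006958 ≈ 236.0361.
t ≈ 236.0361/12 = 19.6697 years.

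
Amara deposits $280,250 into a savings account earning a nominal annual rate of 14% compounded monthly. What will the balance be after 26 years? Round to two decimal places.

$10,452,667.05

Growth factor = (1 + 0.14/12)^312 ≈ 37.297652280444.
A ≈ 280,250 × 37.297652280444 ≈ 10,452,667.0516.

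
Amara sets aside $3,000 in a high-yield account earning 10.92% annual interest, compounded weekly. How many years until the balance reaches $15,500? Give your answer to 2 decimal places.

(1 + 0.0021)^(52t) = 15,500/3,000 = 5.1667.
52t·ln(1 + 0.0021) = ln(5.1667); 52t = 1.6422/0.0020978 ≈ 782.8340.
t ≈ 15.0545 years.

15.05 years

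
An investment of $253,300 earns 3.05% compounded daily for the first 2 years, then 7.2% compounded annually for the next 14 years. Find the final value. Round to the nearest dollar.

Phase 1: 253,300·(1 + 0.0305/365)^730 ≈ 269,231.6088.
Phase 2: 269,231.6088·(1 + 0.072)^14 ≈ 712,611.8524.

$712,612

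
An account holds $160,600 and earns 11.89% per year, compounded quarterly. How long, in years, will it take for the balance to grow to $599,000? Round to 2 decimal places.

11.23 years

We need (1 + 0.029725)^(4t) = 3.7298, so 4t = ln 3.7298 / ln 1.029725 ≈ 44.9391.
t ≈ 44.9391/4 = 11.2348 years.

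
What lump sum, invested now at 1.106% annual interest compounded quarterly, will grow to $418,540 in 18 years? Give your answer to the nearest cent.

Periodic rate = 1.106%/4 = 0.002765; 72 periods.
P = 418,540/(1 + 0.002765)^72 ≈ 418,540/1.21994439299 ≈ 343,081.2112.

$343,081.21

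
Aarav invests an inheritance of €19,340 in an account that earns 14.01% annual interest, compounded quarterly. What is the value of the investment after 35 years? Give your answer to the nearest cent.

€2,396,481.34

Growth factor = (1 + 0.035025)^140 ≈ 123.9132026775.
A ≈ 19,340 × 123.9132026775 ≈ 2,396,481.3398.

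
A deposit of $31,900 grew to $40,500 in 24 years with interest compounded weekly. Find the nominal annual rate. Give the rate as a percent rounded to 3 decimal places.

0.995%

(1 + r/52)^1248 = 40,500/31,900 = 1.26959.
1 + r/52 = 1.26959^(1/1248) ≈ 1.000191, so r/52 ≈ 0.000191281.
r ≈ 52·0.000191281 = 0.99466%.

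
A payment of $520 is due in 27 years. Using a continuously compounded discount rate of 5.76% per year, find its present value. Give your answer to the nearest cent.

P = A·e^(−rt) = 520·e^(−1.5552).
e^(−1.5552) ≈ 0.211147149, so P ≈ 109.7965.

$109.80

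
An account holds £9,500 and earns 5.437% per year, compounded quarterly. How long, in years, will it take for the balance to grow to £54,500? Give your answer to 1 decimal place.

32.3 years

(1 + 0.0135925)^(4t) = 54,500/9,500 = 5.7368.
4t·ln(1 + 0.0135925) = ln(5.7368); 4t = 1.7469/0.013501 ≈ 129.3915.
t ≈ 32.3479 years.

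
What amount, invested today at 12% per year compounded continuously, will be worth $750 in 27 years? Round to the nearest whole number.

P = A·e^(−rt) = 750·e^(−3.24).
e^(−3.24) ≈ 0.0391638951, so P ≈ 29.3729.

$29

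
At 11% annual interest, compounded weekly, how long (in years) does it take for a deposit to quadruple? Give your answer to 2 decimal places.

(1 + 0.00211538)^(52t) = 4.
52t = ln 4 / ln(1 + 0.00211538) ≈ 1.3863/0.00211315 ≈ 656.0321.
t ≈ 12.6160.

12.62 years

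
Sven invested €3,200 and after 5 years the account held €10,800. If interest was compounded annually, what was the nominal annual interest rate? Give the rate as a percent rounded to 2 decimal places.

27.54%

The 5-period growth factor is 10,800/3,200 = 3.375.
r = 3.375^(1/5) − 1 ≈ 0.275425, i.e. 27.54245%.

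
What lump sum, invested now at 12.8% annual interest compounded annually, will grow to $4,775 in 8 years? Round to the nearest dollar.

Growth factor = (1 + 0.128)^8 ≈ 2.62103486.
P = 4,775/2.62103486 ≈ 1,821.7995.

$1,822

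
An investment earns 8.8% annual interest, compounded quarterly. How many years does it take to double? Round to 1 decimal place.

(1 + 0.022)^(4t) = 2.
4t = ln 2 / ln(1 + 0.022) ≈ 0.69315/0.0217615 ≈ 31.8520.
t ≈ 7.9630.

8.0 years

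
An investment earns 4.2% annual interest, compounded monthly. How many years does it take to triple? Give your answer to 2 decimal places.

26.20 years

(1 + 0.0035)^(12t) = 3.
12t = ln 3 / ln(1 + 0.0035) ≈ 1.0986/0.00349389 ≈ 314.4382.
t ≈ 26.2032.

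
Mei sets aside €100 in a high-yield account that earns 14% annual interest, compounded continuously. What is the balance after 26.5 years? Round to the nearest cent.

A = P·e^(rt) = 100·e^(0.14·26.5) = 100·e^3.71.
e^3.71 ≈ 40.85380653, so A ≈ 4,085.3807.

€4,085.38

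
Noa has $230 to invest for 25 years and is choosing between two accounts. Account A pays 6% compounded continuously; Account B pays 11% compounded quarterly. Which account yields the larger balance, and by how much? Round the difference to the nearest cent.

Account A growth factor: e^(0.06·25) = e^1.5 ≈ 4.48168907; balance ≈ 1,030.7885.
Account B growth factor: (1 + 0.0275)^100 ≈ 15.07242234; balance ≈ 3,466.6571.
Account B is larger by 2,435.8687.

Account B, by $2,435.87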